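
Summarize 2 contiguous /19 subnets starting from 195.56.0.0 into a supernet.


Original prefix: /19
Number of subnets: 2 = 2^1
New prefix = 19 - 1 = 18
Supernet: 195.56.0.0/18


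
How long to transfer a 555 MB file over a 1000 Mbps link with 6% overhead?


Effective throughput = 1000 * (1 - 6/100) = 940 Mbps
File size in Mb = 555 * 8 = 4440 Mb
Time = 4440 / 940
Time = 4.7234 seconds


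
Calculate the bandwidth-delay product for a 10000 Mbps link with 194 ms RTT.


BDP = bandwidth * RTT
= 10000 Mbps * 194 ms
= 10000 * 1e6 * 194 / 1000 bits
= 1940000000 bits
= 242500000 bytes
= 236816.4062 KB
BDP = 1940000000 bits (242500000 bytes)


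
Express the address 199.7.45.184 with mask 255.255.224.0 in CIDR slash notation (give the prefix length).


Binary: 11111111.11111111.11100000.00000000
Count leading 1s
Prefix: /19


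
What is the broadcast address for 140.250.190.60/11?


Network: 140.224.0.0/11
Host bits = 21
Set all host bits to 1:
Broadcast: 140.255.255.255


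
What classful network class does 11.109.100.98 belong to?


First octet: 11
Binary: 00001011
0xxxxxxx -> Class A (1-126)
Class A, default mask 255.0.0.0 (/8)


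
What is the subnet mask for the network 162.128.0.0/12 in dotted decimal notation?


/12 means 12 network bits, 20 host bits
Binary: 11111111111100000000000000000000
Mask: 255.240.0.0


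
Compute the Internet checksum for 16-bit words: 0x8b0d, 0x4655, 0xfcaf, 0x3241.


Sum all words (with carry folding):
+ 0x8b0d = 0x8b0d
+ 0x4655 = 0xd162
+ 0xfcaf = 0xce12
+ 0x3241 = 0x0054
One's complement: ~0x0054
Checksum = 0xffab


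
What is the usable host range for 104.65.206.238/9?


Network: 104.0.0.0
Broadcast: 104.127.255.255
First usable = network + 1
Last usable = broadcast - 1
Range: 104.0.0.1 to 104.127.255.254


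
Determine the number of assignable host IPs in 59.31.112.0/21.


Host bits = 32 - 21 = 11
Total addresses = 2^11 = 2048
Usable = total - 2 (network and broadcast)
Usable hosts: 2046


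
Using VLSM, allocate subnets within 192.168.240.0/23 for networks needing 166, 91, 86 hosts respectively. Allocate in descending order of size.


166 hosts -> /24 (254 usable): 192.168.240.0/24
91 hosts -> /25 (126 usable): 192.168.241.0/25
86 hosts -> /25 (126 usable): 192.168.241.128/25
Allocation: 192.168.240.0/24 (166 hosts, 254 usable); 192.168.241.0/25 (91 hosts, 126 usable); 192.168.241.128/25 (86 hosts, 126 usable)


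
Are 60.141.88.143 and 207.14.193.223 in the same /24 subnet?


Mask: 255.255.255.0
60.141.88.143 AND mask = 60.141.88.0
207.14.193.223 AND mask = 207.14.193.0
No, different subnets (60.141.88.0 vs 207.14.193.0)


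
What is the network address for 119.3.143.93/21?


IP:   01110111.00000011.10001111.01011101
Mask: 11111111.11111111.11111000.00000000
AND operation:
Net:  01110111.00000011.10001000.00000000
Network: 119.3.136.0/21


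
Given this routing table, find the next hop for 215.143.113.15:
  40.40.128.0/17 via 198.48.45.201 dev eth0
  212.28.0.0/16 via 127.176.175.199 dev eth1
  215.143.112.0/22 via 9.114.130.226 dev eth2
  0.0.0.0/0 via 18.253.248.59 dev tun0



Longest prefix match for 215.143.113.15:
  /17 40.40.128.0: no
  /16 212.28.0.0: no
  /22 215.143.112.0: MATCH
  /0 0.0.0.0: MATCH
Selected: next-hop 9.114.130.226 via eth2 (matched /22)


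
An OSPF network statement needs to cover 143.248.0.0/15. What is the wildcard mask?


Subnet mask: 255.254.0.0
Wildcard = 255.255.255.255 - subnet mask
255 - 255 = 0
255 - 254 = 1
255 - 0 = 255
255 - 0 = 255
Wildcard: 0.1.255.255


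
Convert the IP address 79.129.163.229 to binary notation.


79 = 01001111
129 = 10000001
163 = 10100011
229 = 11100101
Binary: 01001111.10000001.10100011.11100101


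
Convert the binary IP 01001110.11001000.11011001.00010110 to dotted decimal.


01001110 = 78
11001000 = 200
11011001 = 217
00010110 = 22
IP: 78.200.217.22


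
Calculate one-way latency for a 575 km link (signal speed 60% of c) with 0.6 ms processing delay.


Speed = 0.6 * 3e5 km/s = 180000 km/s
Propagation delay = 575 / 180000 = 0.0032 s = 3.1944 ms
Processing delay = 0.6 ms
Total one-way latency = 3.7944 ms


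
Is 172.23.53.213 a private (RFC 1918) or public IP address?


RFC 1918 private ranges:
  10.0.0.0/8 (10.0.0.0 - 10.255.255.255)
  172.16.0.0/12 (172.16.0.0 - 172.31.255.255)
  192.168.0.0/16 (192.168.0.0 - 192.168.255.255)
Private (in 172.16.0.0/12)


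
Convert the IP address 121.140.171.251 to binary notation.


121 = 01111001
140 = 10001100
171 = 10101011
251 = 11111011
Binary: 01111001.10001100.10101011.11111011


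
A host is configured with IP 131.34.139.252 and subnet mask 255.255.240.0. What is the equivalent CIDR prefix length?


Binary: 11111111.11111111.11110000.00000000
Count leading 1s
Prefix: /20


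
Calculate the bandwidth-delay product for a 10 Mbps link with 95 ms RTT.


BDP = bandwidth * RTT
= 10 Mbps * 95 ms
= 10 * 1e6 * 95 / 1000 bits
= 950000 bits
= 118750 bytes
= 115.9668 KB
BDP = 950000 bits (118750 bytes)


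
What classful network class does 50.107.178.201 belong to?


First octet: 50
Binary: 00110010
0xxxxxxx -> Class A (1-126)
Class A, default mask 255.0.0.0 (/8)


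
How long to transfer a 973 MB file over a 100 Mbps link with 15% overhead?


Effective throughput = 100 * (1 - 15/100) = 85 Mbps
File size in Mb = 973 * 8 = 7784 Mb
Time = 7784 / 85
Time = 91.5765 seconds


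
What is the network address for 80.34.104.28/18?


IP:   01010000.00100010.01101000.00011100
Mask: 11111111.11111111.11000000.00000000
AND operation:
Net:  01010000.00100010.01000000.00000000
Network: 80.34.64.0/18


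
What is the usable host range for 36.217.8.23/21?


Network: 36.217.8.0
Broadcast: 36.217.15.255
First usable = network + 1
Last usable = broadcast - 1
Range: 36.217.8.1 to 36.217.15.254


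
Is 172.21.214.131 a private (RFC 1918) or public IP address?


RFC 1918 private ranges:
  10.0.0.0/8 (10.0.0.0 - 10.255.255.255)
  172.16.0.0/12 (172.16.0.0 - 172.31.255.255)
  192.168.0.0/16 (192.168.0.0 - 192.168.255.255)
Private (in 172.16.0.0/12)


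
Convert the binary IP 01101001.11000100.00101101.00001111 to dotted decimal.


01101001 = 105
11000100 = 196
00101101 = 45
00001111 = 15
IP: 105.196.45.15


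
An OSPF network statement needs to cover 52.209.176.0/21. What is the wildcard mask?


Subnet mask: 255.255.248.0
Wildcard = 255.255.255.255 - subnet mask
255 - 255 = 0
255 - 255 = 0
255 - 248 = 7
255 - 0 = 255
Wildcard: 0.0.7.255


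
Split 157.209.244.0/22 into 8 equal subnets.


New prefix = 22 + 3 = 25
Each subnet has 128 addresses
  157.209.244.0/25
  157.209.244.128/25
  157.209.245.0/25
  157.209.245.128/25
  157.209.246.0/25
  157.209.246.128/25
  157.209.247.0/25
  157.209.247.128/25
Subnets: 157.209.244.0/25, 157.209.244.128/25, 157.209.245.0/25, 157.209.245.128/25, 157.209.246.0/25, 157.209.246.128/25, 157.209.247.0/25, 157.209.247.128/25


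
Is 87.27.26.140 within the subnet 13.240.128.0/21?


Subnet network: 13.240.128.0
Test IP AND mask: 87.27.24.0
No, 87.27.26.140 is not in 13.240.128.0/21


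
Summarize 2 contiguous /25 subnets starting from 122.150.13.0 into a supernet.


Original prefix: /25
Number of subnets: 2 = 2^1
New prefix = 25 - 1 = 24
Supernet: 122.150.13.0/24


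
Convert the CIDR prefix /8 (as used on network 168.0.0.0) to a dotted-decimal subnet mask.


/8 means 8 network bits, 24 host bits
Binary: 11111111000000000000000000000000
Mask: 255.0.0.0


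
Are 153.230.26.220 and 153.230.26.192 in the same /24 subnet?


Mask: 255.255.255.0
153.230.26.220 AND mask = 153.230.26.0
153.230.26.192 AND mask = 153.230.26.0
Yes, same subnet (153.230.26.0)


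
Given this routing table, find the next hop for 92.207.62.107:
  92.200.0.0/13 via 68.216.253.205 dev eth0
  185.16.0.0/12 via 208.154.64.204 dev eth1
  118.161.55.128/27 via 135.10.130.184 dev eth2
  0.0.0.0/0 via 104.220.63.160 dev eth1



Longest prefix match for 92.207.62.107:
  /13 92.200.0.0: MATCH
  /12 185.16.0.0: no
  /27 118.161.55.128: no
  /0 0.0.0.0: MATCH
Selected: next-hop 68.216.253.205 via eth0 (matched /13)


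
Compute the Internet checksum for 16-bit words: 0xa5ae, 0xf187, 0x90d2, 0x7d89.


Sum all words (with carry folding):
+ 0xa5ae = 0xa5ae
+ 0xf187 = 0x9736
+ 0x90d2 = 0x2809
+ 0x7d89 = 0xa592
One's complement: ~0xa592
Checksum = 0x5a6d


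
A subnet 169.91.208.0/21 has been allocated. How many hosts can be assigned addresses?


Host bits = 32 - 21 = 11
Total addresses = 2^11 = 2048
Usable = total - 2 (network and broadcast)
Usable hosts: 2046


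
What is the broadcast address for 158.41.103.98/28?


Network: 158.41.103.96/28
Host bits = 4
Set all host bits to 1:
Broadcast: 158.41.103.111


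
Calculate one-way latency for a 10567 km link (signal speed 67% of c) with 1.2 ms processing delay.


Speed = 0.67 * 3e5 km/s = 201000 km/s
Propagation delay = 10567 / 201000 = 0.0526 s = 52.5721 ms
Processing delay = 1.2 ms
Total one-way latency = 53.7721 ms


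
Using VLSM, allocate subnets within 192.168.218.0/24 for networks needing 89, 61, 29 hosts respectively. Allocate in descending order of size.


89 hosts -> /25 (126 usable): 192.168.218.0/25
61 hosts -> /26 (62 usable): 192.168.218.128/26
29 hosts -> /27 (30 usable): 192.168.218.192/27
Allocation: 192.168.218.0/25 (89 hosts, 126 usable); 192.168.218.128/26 (61 hosts, 62 usable); 192.168.218.192/27 (29 hosts, 30 usable)


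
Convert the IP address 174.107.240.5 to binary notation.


174 = 10101110
107 = 01101011
240 = 11110000
5 = 00000101
Binary: 10101110.01101011.11110000.00000101


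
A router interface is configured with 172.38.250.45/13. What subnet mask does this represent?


/13 means 13 network bits, 19 host bits
Binary: 11111111111110000000000000000000
Mask: 255.248.0.0


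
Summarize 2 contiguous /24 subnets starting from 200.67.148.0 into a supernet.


Original prefix: /24
Number of subnets: 2 = 2^1
New prefix = 24 - 1 = 23
Supernet: 200.67.148.0/23


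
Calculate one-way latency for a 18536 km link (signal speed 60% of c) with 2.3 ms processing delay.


Speed = 0.6 * 3e5 km/s = 180000 km/s
Propagation delay = 18536 / 180000 = 0.103 s = 102.9778 ms
Processing delay = 2.3 ms
Total one-way latency = 105.2778 ms


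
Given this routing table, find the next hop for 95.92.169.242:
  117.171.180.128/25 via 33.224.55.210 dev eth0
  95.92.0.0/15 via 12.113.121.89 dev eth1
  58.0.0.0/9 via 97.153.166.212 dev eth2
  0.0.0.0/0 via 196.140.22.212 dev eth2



Longest prefix match for 95.92.169.242:
  /25 117.171.180.128: no
  /15 95.92.0.0: MATCH
  /9 58.0.0.0: no
  /0 0.0.0.0: MATCH
Selected: next-hop 12.113.121.89 via eth1 (matched /15)


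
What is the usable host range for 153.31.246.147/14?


Network: 153.28.0.0
Broadcast: 153.31.255.255
First usable = network + 1
Last usable = broadcast - 1
Range: 153.28.0.1 to 153.31.255.254


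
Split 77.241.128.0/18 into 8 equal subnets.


New prefix = 18 + 3 = 21
Each subnet has 2048 addresses
  77.241.128.0/21
  77.241.136.0/21
  77.241.144.0/21
  77.241.152.0/21
  77.241.160.0/21
  77.241.168.0/21
  77.241.176.0/21
  77.241.184.0/21
Subnets: 77.241.128.0/21, 77.241.136.0/21, 77.241.144.0/21, 77.241.152.0/21, 77.241.160.0/21, 77.241.168.0/21, 77.241.176.0/21, 77.241.184.0/21


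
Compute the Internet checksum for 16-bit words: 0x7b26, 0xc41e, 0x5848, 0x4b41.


Sum all words (with carry folding):
+ 0x7b26 = 0x7b26
+ 0xc41e = 0x3f45
+ 0x5848 = 0x978d
+ 0x4b41 = 0xe2ce
One's complement: ~0xe2ce
Checksum = 0x1d31


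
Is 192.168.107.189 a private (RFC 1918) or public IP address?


RFC 1918 private ranges:
  10.0.0.0/8 (10.0.0.0 - 10.255.255.255)
  172.16.0.0/12 (172.16.0.0 - 172.31.255.255)
  192.168.0.0/16 (192.168.0.0 - 192.168.255.255)
Private (in 192.168.0.0/16)


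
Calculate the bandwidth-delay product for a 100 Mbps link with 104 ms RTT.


BDP = bandwidth * RTT
= 100 Mbps * 104 ms
= 100 * 1e6 * 104 / 1000 bits
= 10400000 bits
= 1300000 bytes
= 1269.5312 KB
BDP = 10400000 bits (1300000 bytes)


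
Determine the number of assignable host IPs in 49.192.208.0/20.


Host bits = 32 - 20 = 12
Total addresses = 2^12 = 4096
Usable = total - 2 (network and broadcast)
Usable hosts: 4094


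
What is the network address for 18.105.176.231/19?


IP:   00010010.01101001.10110000.11100111
Mask: 11111111.11111111.11100000.00000000
AND operation:
Net:  00010010.01101001.10100000.00000000
Network: 18.105.160.0/19


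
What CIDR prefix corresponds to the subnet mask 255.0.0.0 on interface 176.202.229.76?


Binary: 11111111.00000000.00000000.00000000
Count leading 1s
Prefix: /8


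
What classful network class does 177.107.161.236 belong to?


First octet: 177
Binary: 10110001
10xxxxxx -> Class B (128-191)
Class B, default mask 255.255.0.0 (/16)


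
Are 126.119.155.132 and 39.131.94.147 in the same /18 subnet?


Mask: 255.255.192.0
126.119.155.132 AND mask = 126.119.128.0
39.131.94.147 AND mask = 39.131.64.0
No, different subnets (126.119.128.0 vs 39.131.64.0)


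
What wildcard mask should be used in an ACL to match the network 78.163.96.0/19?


Subnet mask: 255.255.224.0
Wildcard = 255.255.255.255 - subnet mask
255 - 255 = 0
255 - 255 = 0
255 - 224 = 31
255 - 0 = 255
Wildcard: 0.0.31.255


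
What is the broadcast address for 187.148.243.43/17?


Network: 187.148.128.0/17
Host bits = 15
Set all host bits to 1:
Broadcast: 187.148.255.255


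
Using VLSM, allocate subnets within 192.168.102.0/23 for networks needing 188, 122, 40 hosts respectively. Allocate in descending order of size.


188 hosts -> /24 (254 usable): 192.168.102.0/24
122 hosts -> /25 (126 usable): 192.168.103.0/25
40 hosts -> /26 (62 usable): 192.168.103.128/26
Allocation: 192.168.102.0/24 (188 hosts, 254 usable); 192.168.103.0/25 (122 hosts, 126 usable); 192.168.103.128/26 (40 hosts, 62 usable)


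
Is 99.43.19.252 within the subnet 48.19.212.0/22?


Subnet network: 48.19.212.0
Test IP AND mask: 99.43.16.0
No, 99.43.19.252 is not in 48.19.212.0/22


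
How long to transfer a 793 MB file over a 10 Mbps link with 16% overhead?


Effective throughput = 10 * (1 - 16/100) = 8.4 Mbps
File size in Mb = 793 * 8 = 6344 Mb
Time = 6344 / 8.4
Time = 755.2381 seconds


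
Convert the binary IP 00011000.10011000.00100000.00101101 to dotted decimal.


00011000 = 24
10011000 = 152
00100000 = 32
00101101 = 45
IP: 24.152.32.45


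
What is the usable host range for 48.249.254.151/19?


Network: 48.249.224.0
Broadcast: 48.249.255.255
First usable = network + 1
Last usable = broadcast - 1
Range: 48.249.224.1 to 48.249.255.254


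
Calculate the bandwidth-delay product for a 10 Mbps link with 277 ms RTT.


BDP = bandwidth * RTT
= 10 Mbps * 277 ms
= 10 * 1e6 * 277 / 1000 bits
= 2770000 bits
= 346250 bytes
= 338.1348 KB
BDP = 2770000 bits (346250 bytes)


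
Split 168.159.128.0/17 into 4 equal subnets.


New prefix = 17 + 2 = 19
Each subnet has 8192 addresses
  168.159.128.0/19
  168.159.160.0/19
  168.159.192.0/19
  168.159.224.0/19
Subnets: 168.159.128.0/19, 168.159.160.0/19, 168.159.192.0/19, 168.159.224.0/19


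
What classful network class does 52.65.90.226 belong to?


First octet: 52
Binary: 00110100
0xxxxxxx -> Class A (1-126)
Class A, default mask 255.0.0.0 (/8)


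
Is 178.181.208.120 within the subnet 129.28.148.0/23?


Subnet network: 129.28.148.0
Test IP AND mask: 178.181.208.0
No, 178.181.208.120 is not in 129.28.148.0/23


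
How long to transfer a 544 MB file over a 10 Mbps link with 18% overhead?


Effective throughput = 10 * (1 - 18/100) = 8.2 Mbps
File size in Mb = 544 * 8 = 4352 Mb
Time = 4352 / 8.2
Time = 530.7317 seconds


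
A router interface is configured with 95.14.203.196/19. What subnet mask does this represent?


/19 means 19 network bits, 13 host bits
Binary: 11111111111111111110000000000000
Mask: 255.255.224.0


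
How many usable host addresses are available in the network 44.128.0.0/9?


Host bits = 32 - 9 = 23
Total addresses = 2^23 = 8388608
Usable = total - 2 (network and broadcast)
Usable hosts: 8388606


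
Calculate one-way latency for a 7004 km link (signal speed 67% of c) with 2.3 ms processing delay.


Speed = 0.67 * 3e5 km/s = 201000 km/s
Propagation delay = 7004 / 201000 = 0.0348 s = 34.8458 ms
Processing delay = 2.3 ms
Total one-way latency = 37.1458 ms


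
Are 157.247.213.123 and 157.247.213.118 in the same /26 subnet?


Mask: 255.255.255.192
157.247.213.123 AND mask = 157.247.213.64
157.247.213.118 AND mask = 157.247.213.64
Yes, same subnet (157.247.213.64)


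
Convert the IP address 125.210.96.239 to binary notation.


125 = 01111101
210 = 11010010
96 = 01100000
239 = 11101111
Binary: 01111101.11010010.01100000.11101111


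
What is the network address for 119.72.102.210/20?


IP:   01110111.01001000.01100110.11010010
Mask: 11111111.11111111.11110000.00000000
AND operation:
Net:  01110111.01001000.01100000.00000000
Network: 119.72.96.0/20


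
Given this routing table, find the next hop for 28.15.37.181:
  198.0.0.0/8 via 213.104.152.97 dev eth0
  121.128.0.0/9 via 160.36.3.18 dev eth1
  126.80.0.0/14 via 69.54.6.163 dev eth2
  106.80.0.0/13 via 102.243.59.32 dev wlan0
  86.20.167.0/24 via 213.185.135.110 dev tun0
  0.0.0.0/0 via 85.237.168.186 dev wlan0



Longest prefix match for 28.15.37.181:
  /8 198.0.0.0: no
  /9 121.128.0.0: no
  /14 126.80.0.0: no
  /13 106.80.0.0: no
  /24 86.20.167.0: no
  /0 0.0.0.0: MATCH
Selected: next-hop 85.237.168.186 via wlan0 (matched /0)


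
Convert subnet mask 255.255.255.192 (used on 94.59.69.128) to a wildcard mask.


Subnet mask: 255.255.255.192
Wildcard = 255.255.255.255 - subnet mask
255 - 255 = 0
255 - 255 = 0
255 - 255 = 0
255 - 192 = 63
Wildcard: 0.0.0.63


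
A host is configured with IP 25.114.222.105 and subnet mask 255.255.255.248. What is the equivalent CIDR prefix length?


Binary: 11111111.11111111.11111111.11111000
Count leading 1s
Prefix: /29


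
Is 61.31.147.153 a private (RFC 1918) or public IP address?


RFC 1918 private ranges:
  10.0.0.0/8 (10.0.0.0 - 10.255.255.255)
  172.16.0.0/12 (172.16.0.0 - 172.31.255.255)
  192.168.0.0/16 (192.168.0.0 - 192.168.255.255)
Public (not in any RFC 1918 range)


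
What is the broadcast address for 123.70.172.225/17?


Network: 123.70.128.0/17
Host bits = 15
Set all host bits to 1:
Broadcast: 123.70.255.255


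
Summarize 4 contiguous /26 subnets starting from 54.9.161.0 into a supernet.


Original prefix: /26
Number of subnets: 4 = 2^2
New prefix = 26 - 2 = 24
Supernet: 54.9.161.0/24


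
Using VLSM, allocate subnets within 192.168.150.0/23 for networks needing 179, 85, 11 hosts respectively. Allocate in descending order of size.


179 hosts -> /24 (254 usable): 192.168.150.0/24
85 hosts -> /25 (126 usable): 192.168.151.0/25
11 hosts -> /28 (14 usable): 192.168.151.128/28
Allocation: 192.168.150.0/24 (179 hosts, 254 usable); 192.168.151.0/25 (85 hosts, 126 usable); 192.168.151.128/28 (11 hosts, 14 usable)


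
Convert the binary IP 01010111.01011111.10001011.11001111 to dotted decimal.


01010111 = 87
01011111 = 95
10001011 = 139
11001111 = 207
IP: 87.95.139.207


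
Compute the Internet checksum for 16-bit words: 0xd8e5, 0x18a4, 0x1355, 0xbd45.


Sum all words (with carry folding):
+ 0xd8e5 = 0xd8e5
+ 0x18a4 = 0xf189
+ 0x1355 = 0x04df
+ 0xbd45 = 0xc224
One's complement: ~0xc224
Checksum = 0x3ddb


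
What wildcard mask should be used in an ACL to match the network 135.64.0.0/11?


Subnet mask: 255.224.0.0
Wildcard = 255.255.255.255 - subnet mask
255 - 255 = 0
255 - 224 = 31
255 - 0 = 255
255 - 0 = 255
Wildcard: 0.31.255.255


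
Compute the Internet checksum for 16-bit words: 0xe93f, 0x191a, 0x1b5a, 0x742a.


Sum all words (with carry folding):
+ 0xe93f = 0xe93f
+ 0x191a = 0x025a
+ 0x1b5a = 0x1db4
+ 0x742a = 0x91de
One's complement: ~0x91de
Checksum = 0x6e21


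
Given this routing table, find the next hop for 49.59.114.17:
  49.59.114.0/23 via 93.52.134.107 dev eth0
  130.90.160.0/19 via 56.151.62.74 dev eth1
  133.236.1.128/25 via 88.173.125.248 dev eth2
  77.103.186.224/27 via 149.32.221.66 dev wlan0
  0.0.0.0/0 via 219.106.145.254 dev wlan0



Longest prefix match for 49.59.114.17:
  /23 49.59.114.0: MATCH
  /19 130.90.160.0: no
  /25 133.236.1.128: no
  /27 77.103.186.224: no
  /0 0.0.0.0: MATCH
Selected: next-hop 93.52.134.107 via eth0 (matched /23)


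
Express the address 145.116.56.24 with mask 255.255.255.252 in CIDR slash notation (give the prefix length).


Binary: 11111111.11111111.11111111.11111100
Count leading 1s
Prefix: /30


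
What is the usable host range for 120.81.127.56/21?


Network: 120.81.120.0
Broadcast: 120.81.127.255
First usable = network + 1
Last usable = broadcast - 1
Range: 120.81.120.1 to 120.81.127.254


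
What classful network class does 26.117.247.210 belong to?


First octet: 26
Binary: 00011010
0xxxxxxx -> Class A (1-126)
Class A, default mask 255.0.0.0 (/8)


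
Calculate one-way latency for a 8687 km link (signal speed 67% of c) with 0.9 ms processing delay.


Speed = 0.67 * 3e5 km/s = 201000 km/s
Propagation delay = 8687 / 201000 = 0.0432 s = 43.2189 ms
Processing delay = 0.9 ms
Total one-way latency = 44.1189 ms


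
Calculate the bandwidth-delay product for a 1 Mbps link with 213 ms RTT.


BDP = bandwidth * RTT
= 1 Mbps * 213 ms
= 1 * 1e6 * 213 / 1000 bits
= 213000 bits
= 26625 bytes
= 26.001 KB
BDP = 213000 bits (26625 bytes)


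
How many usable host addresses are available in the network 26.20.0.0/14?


Host bits = 32 - 14 = 18
Total addresses = 2^18 = 262144
Usable = total - 2 (network and broadcast)
Usable hosts: 262142


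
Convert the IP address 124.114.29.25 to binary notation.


124 = 01111100
114 = 01110010
29 = 00011101
25 = 00011001
Binary: 01111100.01110010.00011101.00011001


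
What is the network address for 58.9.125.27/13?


IP:   00111010.00001001.01111101.00011011
Mask: 11111111.11111000.00000000.00000000
AND operation:
Net:  00111010.00001000.00000000.00000000
Network: 58.8.0.0/13


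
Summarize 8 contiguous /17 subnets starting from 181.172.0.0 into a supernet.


Original prefix: /17
Number of subnets: 8 = 2^3
New prefix = 17 - 3 = 14
Supernet: 181.172.0.0/14


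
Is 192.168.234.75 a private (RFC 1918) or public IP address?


RFC 1918 private ranges:
  10.0.0.0/8 (10.0.0.0 - 10.255.255.255)
  172.16.0.0/12 (172.16.0.0 - 172.31.255.255)
  192.168.0.0/16 (192.168.0.0 - 192.168.255.255)
Private (in 192.168.0.0/16)


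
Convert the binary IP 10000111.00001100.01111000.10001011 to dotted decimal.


10000111 = 135
00001100 = 12
01111000 = 120
10001011 = 139
IP: 135.12.120.139


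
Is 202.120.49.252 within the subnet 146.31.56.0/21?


Subnet network: 146.31.56.0
Test IP AND mask: 202.120.48.0
No, 202.120.49.252 is not in 146.31.56.0/21


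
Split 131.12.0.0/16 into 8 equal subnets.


New prefix = 16 + 3 = 19
Each subnet has 8192 addresses
  131.12.0.0/19
  131.12.32.0/19
  131.12.64.0/19
  131.12.96.0/19
  131.12.128.0/19
  131.12.160.0/19
  131.12.192.0/19
  131.12.224.0/19
Subnets: 131.12.0.0/19, 131.12.32.0/19, 131.12.64.0/19, 131.12.96.0/19, 131.12.128.0/19, 131.12.160.0/19, 131.12.192.0/19, 131.12.224.0/19


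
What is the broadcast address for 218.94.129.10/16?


Network: 218.94.0.0/16
Host bits = 16
Set all host bits to 1:
Broadcast: 218.94.255.255


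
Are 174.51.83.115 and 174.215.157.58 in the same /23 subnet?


Mask: 255.255.254.0
174.51.83.115 AND mask = 174.51.82.0
174.215.157.58 AND mask = 174.215.156.0
No, different subnets (174.51.82.0 vs 174.215.156.0)


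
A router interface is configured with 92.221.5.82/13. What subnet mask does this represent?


/13 means 13 network bits, 19 host bits
Binary: 11111111111110000000000000000000
Mask: 255.248.0.0


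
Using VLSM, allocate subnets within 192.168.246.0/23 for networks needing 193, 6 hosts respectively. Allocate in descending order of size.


193 hosts -> /24 (254 usable): 192.168.246.0/24
6 hosts -> /29 (6 usable): 192.168.247.0/29
Allocation: 192.168.246.0/24 (193 hosts, 254 usable); 192.168.247.0/29 (6 hosts, 6 usable)


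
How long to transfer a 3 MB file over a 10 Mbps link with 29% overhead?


Effective throughput = 10 * (1 - 29/100) = 7.1 Mbps
File size in Mb = 3 * 8 = 24 Mb
Time = 24 / 7.1
Time = 3.3803 seconds


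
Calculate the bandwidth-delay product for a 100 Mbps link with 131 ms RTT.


BDP = bandwidth * RTT
= 100 Mbps * 131 ms
= 100 * 1e6 * 131 / 1000 bits
= 13100000 bits
= 1637500 bytes
= 1599.1211 KB
BDP = 13100000 bits (1637500 bytes)


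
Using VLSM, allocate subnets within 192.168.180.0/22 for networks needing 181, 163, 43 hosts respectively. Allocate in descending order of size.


181 hosts -> /24 (254 usable): 192.168.180.0/24
163 hosts -> /24 (254 usable): 192.168.181.0/24
43 hosts -> /26 (62 usable): 192.168.182.0/26
Allocation: 192.168.180.0/24 (181 hosts, 254 usable); 192.168.181.0/24 (163 hosts, 254 usable); 192.168.182.0/26 (43 hosts, 62 usable)


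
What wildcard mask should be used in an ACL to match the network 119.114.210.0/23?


Subnet mask: 255.255.254.0
Wildcard = 255.255.255.255 - subnet mask
255 - 255 = 0
255 - 255 = 0
255 - 254 = 1
255 - 0 = 255
Wildcard: 0.0.1.255


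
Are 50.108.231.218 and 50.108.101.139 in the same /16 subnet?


Mask: 255.255.0.0
50.108.231.218 AND mask = 50.108.0.0
50.108.101.139 AND mask = 50.108.0.0
Yes, same subnet (50.108.0.0)


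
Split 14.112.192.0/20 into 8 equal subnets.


New prefix = 20 + 3 = 23
Each subnet has 512 addresses
  14.112.192.0/23
  14.112.194.0/23
  14.112.196.0/23
  14.112.198.0/23
  14.112.200.0/23
  14.112.202.0/23
  14.112.204.0/23
  14.112.206.0/23
Subnets: 14.112.192.0/23, 14.112.194.0/23, 14.112.196.0/23, 14.112.198.0/23, 14.112.200.0/23, 14.112.202.0/23, 14.112.204.0/23, 14.112.206.0/23


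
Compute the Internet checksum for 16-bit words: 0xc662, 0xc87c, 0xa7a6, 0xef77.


Sum all words (with carry folding):
+ 0xc662 = 0xc662
+ 0xc87c = 0x8edf
+ 0xa7a6 = 0x3686
+ 0xef77 = 0x25fe
One's complement: ~0x25fe
Checksum = 0xda01


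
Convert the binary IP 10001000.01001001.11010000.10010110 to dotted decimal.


10001000 = 136
01001001 = 73
11010000 = 208
10010110 = 150
IP: 136.73.208.150


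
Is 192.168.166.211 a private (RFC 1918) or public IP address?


RFC 1918 private ranges:
  10.0.0.0/8 (10.0.0.0 - 10.255.255.255)
  172.16.0.0/12 (172.16.0.0 - 172.31.255.255)
  192.168.0.0/16 (192.168.0.0 - 192.168.255.255)
Private (in 192.168.0.0/16)


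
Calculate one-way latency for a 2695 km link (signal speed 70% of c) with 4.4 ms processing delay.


Speed = 0.7 * 3e5 km/s = 210000 km/s
Propagation delay = 2695 / 210000 = 0.0128 s = 12.8333 ms
Processing delay = 4.4 ms
Total one-way latency = 17.2333 ms


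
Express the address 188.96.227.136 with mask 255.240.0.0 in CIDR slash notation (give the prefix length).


Binary: 11111111.11110000.00000000.00000000
Count leading 1s
Prefix: /12


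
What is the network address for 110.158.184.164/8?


IP:   01101110.10011110.10111000.10100100
Mask: 11111111.00000000.00000000.00000000
AND operation:
Net:  01101110.00000000.00000000.00000000
Network: 110.0.0.0/8


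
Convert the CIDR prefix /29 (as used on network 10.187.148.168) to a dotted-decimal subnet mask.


/29 means 29 network bits, 3 host bits
Binary: 11111111111111111111111111111000
Mask: 255.255.255.248


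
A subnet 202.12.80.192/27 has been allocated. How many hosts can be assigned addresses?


Host bits = 32 - 27 = 5
Total addresses = 2^5 = 32
Usable = total - 2 (network and broadcast)
Usable hosts: 30


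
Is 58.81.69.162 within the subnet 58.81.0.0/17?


Subnet network: 58.81.0.0
Test IP AND mask: 58.81.0.0
Yes, 58.81.69.162 is in 58.81.0.0/17


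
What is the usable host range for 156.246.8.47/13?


Network: 156.240.0.0
Broadcast: 156.247.255.255
First usable = network + 1
Last usable = broadcast - 1
Range: 156.240.0.1 to 156.247.255.254


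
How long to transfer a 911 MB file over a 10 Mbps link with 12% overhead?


Effective throughput = 10 * (1 - 12/100) = 8.8 Mbps
File size in Mb = 911 * 8 = 7288 Mb
Time = 7288 / 8.8
Time = 828.1818 seconds


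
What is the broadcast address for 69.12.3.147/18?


Network: 69.12.0.0/18
Host bits = 14
Set all host bits to 1:
Broadcast: 69.12.63.255


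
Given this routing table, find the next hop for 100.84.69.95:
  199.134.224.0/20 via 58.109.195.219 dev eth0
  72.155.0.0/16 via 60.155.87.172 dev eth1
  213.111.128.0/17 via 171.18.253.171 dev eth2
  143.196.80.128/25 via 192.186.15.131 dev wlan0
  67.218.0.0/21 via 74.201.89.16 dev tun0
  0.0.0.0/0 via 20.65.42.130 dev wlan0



Longest prefix match for 100.84.69.95:
  /20 199.134.224.0: no
  /16 72.155.0.0: no
  /17 213.111.128.0: no
  /25 143.196.80.128: no
  /21 67.218.0.0: no
  /0 0.0.0.0: MATCH
Selected: next-hop 20.65.42.130 via wlan0 (matched /0)


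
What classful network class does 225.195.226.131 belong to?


First octet: 225
Binary: 11100001
1110xxxx -> Class D (224-239)
Class D (multicast), default mask N/A


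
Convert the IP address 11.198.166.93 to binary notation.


11 = 00001011
198 = 11000110
166 = 10100110
93 = 01011101
Binary: 00001011.11000110.10100110.01011101


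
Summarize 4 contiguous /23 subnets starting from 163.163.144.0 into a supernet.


Original prefix: /23
Number of subnets: 4 = 2^2
New prefix = 23 - 2 = 21
Supernet: 163.163.144.0/21


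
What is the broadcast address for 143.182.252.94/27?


Network: 143.182.252.64/27
Host bits = 5
Set all host bits to 1:
Broadcast: 143.182.252.95


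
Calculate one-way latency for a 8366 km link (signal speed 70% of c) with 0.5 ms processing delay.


Speed = 0.7 * 3e5 km/s = 210000 km/s
Propagation delay = 8366 / 210000 = 0.0398 s = 39.8381 ms
Processing delay = 0.5 ms
Total one-way latency = 40.3381 ms


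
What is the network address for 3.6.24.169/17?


IP:   00000011.00000110.00011000.10101001
Mask: 11111111.11111111.10000000.00000000
AND operation:
Net:  00000011.00000110.00000000.00000000
Network: 3.6.0.0/17


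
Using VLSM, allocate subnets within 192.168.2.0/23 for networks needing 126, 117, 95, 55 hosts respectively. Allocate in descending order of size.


126 hosts -> /25 (126 usable): 192.168.2.0/25
117 hosts -> /25 (126 usable): 192.168.2.128/25
95 hosts -> /25 (126 usable): 192.168.3.0/25
55 hosts -> /26 (62 usable): 192.168.3.128/26
Allocation: 192.168.2.0/25 (126 hosts, 126 usable); 192.168.2.128/25 (117 hosts, 126 usable); 192.168.3.0/25 (95 hosts, 126 usable); 192.168.3.128/26 (55 hosts, 62 usable)


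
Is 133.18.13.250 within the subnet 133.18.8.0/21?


Subnet network: 133.18.8.0
Test IP AND mask: 133.18.8.0
Yes, 133.18.13.250 is in 133.18.8.0/21


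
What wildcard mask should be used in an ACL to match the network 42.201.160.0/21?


Subnet mask: 255.255.248.0
Wildcard = 255.255.255.255 - subnet mask
255 - 255 = 0
255 - 255 = 0
255 - 248 = 7
255 - 0 = 255
Wildcard: 0.0.7.255


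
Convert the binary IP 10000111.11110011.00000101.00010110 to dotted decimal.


10000111 = 135
11110011 = 243
00000101 = 5
00010110 = 22
IP: 135.243.5.22


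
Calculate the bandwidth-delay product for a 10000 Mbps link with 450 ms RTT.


BDP = bandwidth * RTT
= 10000 Mbps * 450 ms
= 10000 * 1e6 * 450 / 1000 bits
= 4500000000 bits
= 562500000 bytes
= 549316.4062 KB
BDP = 4500000000 bits (562500000 bytes)


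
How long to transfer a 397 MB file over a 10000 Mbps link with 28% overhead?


Effective throughput = 10000 * (1 - 28/100) = 7200 Mbps
File size in Mb = 397 * 8 = 3176 Mb
Time = 3176 / 7200
Time = 0.4411 seconds


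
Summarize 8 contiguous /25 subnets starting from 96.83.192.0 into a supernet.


Original prefix: /25
Number of subnets: 8 = 2^3
New prefix = 25 - 3 = 22
Supernet: 96.83.192.0/22


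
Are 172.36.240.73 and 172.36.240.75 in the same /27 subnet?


Mask: 255.255.255.224
172.36.240.73 AND mask = 172.36.240.64
172.36.240.75 AND mask = 172.36.240.64
Yes, same subnet (172.36.240.64)


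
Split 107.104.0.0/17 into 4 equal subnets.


New prefix = 17 + 2 = 19
Each subnet has 8192 addresses
  107.104.0.0/19
  107.104.32.0/19
  107.104.64.0/19
  107.104.96.0/19
Subnets: 107.104.0.0/19, 107.104.32.0/19, 107.104.64.0/19, 107.104.96.0/19


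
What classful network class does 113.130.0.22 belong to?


First octet: 113
Binary: 01110001
0xxxxxxx -> Class A (1-126)
Class A, default mask 255.0.0.0 (/8)


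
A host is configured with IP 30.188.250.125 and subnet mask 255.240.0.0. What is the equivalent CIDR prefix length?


Binary: 11111111.11110000.00000000.00000000
Count leading 1s
Prefix: /12


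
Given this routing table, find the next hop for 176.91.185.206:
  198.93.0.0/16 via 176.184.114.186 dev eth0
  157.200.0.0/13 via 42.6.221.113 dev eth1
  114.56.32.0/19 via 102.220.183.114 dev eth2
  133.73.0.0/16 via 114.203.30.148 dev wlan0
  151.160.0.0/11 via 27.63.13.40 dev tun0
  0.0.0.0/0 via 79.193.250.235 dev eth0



Longest prefix match for 176.91.185.206:
  /16 198.93.0.0: no
  /13 157.200.0.0: no
  /19 114.56.32.0: no
  /16 133.73.0.0: no
  /11 151.160.0.0: no
  /0 0.0.0.0: MATCH
Selected: next-hop 79.193.250.235 via eth0 (matched /0)


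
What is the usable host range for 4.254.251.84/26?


Network: 4.254.251.64
Broadcast: 4.254.251.127
First usable = network + 1
Last usable = broadcast - 1
Range: 4.254.251.65 to 4.254.251.126


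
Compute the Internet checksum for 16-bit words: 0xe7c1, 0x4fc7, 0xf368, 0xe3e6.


Sum all words (with carry folding):
+ 0xe7c1 = 0xe7c1
+ 0x4fc7 = 0x3789
+ 0xf368 = 0x2af2
+ 0xe3e6 = 0x0ed9
One's complement: ~0x0ed9
Checksum = 0xf126


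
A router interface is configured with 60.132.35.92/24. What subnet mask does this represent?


/24 means 24 network bits, 8 host bits
Binary: 11111111111111111111111100000000
Mask: 255.255.255.0


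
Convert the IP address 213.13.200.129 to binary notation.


213 = 11010101
13 = 00001101
200 = 11001000
129 = 10000001
Binary: 11010101.00001101.11001000.10000001


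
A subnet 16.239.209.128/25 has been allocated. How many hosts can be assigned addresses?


Host bits = 32 - 25 = 7
Total addresses = 2^7 = 128
Usable = total - 2 (network and broadcast)
Usable hosts: 126


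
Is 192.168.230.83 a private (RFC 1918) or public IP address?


RFC 1918 private ranges:
  10.0.0.0/8 (10.0.0.0 - 10.255.255.255)
  172.16.0.0/12 (172.16.0.0 - 172.31.255.255)
  192.168.0.0/16 (192.168.0.0 - 192.168.255.255)
Private (in 192.168.0.0/16)


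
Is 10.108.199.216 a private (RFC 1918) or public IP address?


RFC 1918 private ranges:
  10.0.0.0/8 (10.0.0.0 - 10.255.255.255)
  172.16.0.0/12 (172.16.0.0 - 172.31.255.255)
  192.168.0.0/16 (192.168.0.0 - 192.168.255.255)
Private (in 10.0.0.0/8)


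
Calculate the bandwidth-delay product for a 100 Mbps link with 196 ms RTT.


BDP = bandwidth * RTT
= 100 Mbps * 196 ms
= 100 * 1e6 * 196 / 1000 bits
= 19600000 bits
= 2450000 bytes
= 2392.5781 KB
BDP = 19600000 bits (2450000 bytes)


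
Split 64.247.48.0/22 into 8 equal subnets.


New prefix = 22 + 3 = 25
Each subnet has 128 addresses
  64.247.48.0/25
  64.247.48.128/25
  64.247.49.0/25
  64.247.49.128/25
  64.247.50.0/25
  64.247.50.128/25
  64.247.51.0/25
  64.247.51.128/25
Subnets: 64.247.48.0/25, 64.247.48.128/25, 64.247.49.0/25, 64.247.49.128/25, 64.247.50.0/25, 64.247.50.128/25, 64.247.51.0/25, 64.247.51.128/25


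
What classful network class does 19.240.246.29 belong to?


First octet: 19
Binary: 00010011
0xxxxxxx -> Class A (1-126)
Class A, default mask 255.0.0.0 (/8)


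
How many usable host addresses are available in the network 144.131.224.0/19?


Host bits = 32 - 19 = 13
Total addresses = 2^13 = 8192
Usable = total - 2 (network and broadcast)
Usable hosts: 8190


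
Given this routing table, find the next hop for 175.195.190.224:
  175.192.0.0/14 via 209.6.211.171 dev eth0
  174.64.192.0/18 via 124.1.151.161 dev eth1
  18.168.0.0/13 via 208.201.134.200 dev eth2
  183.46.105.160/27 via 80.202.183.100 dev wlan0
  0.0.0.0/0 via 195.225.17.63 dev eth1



Longest prefix match for 175.195.190.224:
  /14 175.192.0.0: MATCH
  /18 174.64.192.0: no
  /13 18.168.0.0: no
  /27 183.46.105.160: no
  /0 0.0.0.0: MATCH
Selected: next-hop 209.6.211.171 via eth0 (matched /14)


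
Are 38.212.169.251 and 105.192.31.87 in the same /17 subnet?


Mask: 255.255.128.0
38.212.169.251 AND mask = 38.212.128.0
105.192.31.87 AND mask = 105.192.0.0
No, different subnets (38.212.128.0 vs 105.192.0.0)


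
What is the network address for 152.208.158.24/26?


IP:   10011000.11010000.10011110.00011000
Mask: 11111111.11111111.11111111.11000000
AND operation:
Net:  10011000.11010000.10011110.00000000
Network: 152.208.158.0/26


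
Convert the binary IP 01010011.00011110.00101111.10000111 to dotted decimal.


01010011 = 83
00011110 = 30
00101111 = 47
10000111 = 135
IP: 83.30.47.135


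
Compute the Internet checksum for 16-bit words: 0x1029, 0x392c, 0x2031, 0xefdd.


Sum all words (with carry folding):
+ 0x1029 = 0x1029
+ 0x392c = 0x4955
+ 0x2031 = 0x6986
+ 0xefdd = 0x5964
One's complement: ~0x5964
Checksum = 0xa69b


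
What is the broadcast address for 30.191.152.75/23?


Network: 30.191.152.0/23
Host bits = 9
Set all host bits to 1:
Broadcast: 30.191.153.255


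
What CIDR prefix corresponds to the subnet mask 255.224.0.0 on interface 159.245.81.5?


Binary: 11111111.11100000.00000000.00000000
Count leading 1s
Prefix: /11


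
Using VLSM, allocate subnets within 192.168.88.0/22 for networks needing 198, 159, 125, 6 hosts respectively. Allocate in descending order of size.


198 hosts -> /24 (254 usable): 192.168.88.0/24
159 hosts -> /24 (254 usable): 192.168.89.0/24
125 hosts -> /25 (126 usable): 192.168.90.0/25
6 hosts -> /29 (6 usable): 192.168.90.128/29
Allocation: 192.168.88.0/24 (198 hosts, 254 usable); 192.168.89.0/24 (159 hosts, 254 usable); 192.168.90.0/25 (125 hosts, 126 usable); 192.168.90.128/29 (6 hosts, 6 usable)


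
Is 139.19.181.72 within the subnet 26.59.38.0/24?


Subnet network: 26.59.38.0
Test IP AND mask: 139.19.181.0
No, 139.19.181.72 is not in 26.59.38.0/24


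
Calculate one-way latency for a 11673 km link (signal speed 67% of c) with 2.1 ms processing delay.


Speed = 0.67 * 3e5 km/s = 201000 km/s
Propagation delay = 11673 / 201000 = 0.0581 s = 58.0746 ms
Processing delay = 2.1 ms
Total one-way latency = 60.1746 ms


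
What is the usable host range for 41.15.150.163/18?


Network: 41.15.128.0
Broadcast: 41.15.191.255
First usable = network + 1
Last usable = broadcast - 1
Range: 41.15.128.1 to 41.15.191.254


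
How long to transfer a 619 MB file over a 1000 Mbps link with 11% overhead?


Effective throughput = 1000 * (1 - 11/100) = 890 Mbps
File size in Mb = 619 * 8 = 4952 Mb
Time = 4952 / 890
Time = 5.564 seconds


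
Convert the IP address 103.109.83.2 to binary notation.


103 = 01100111
109 = 01101101
83 = 01010011
2 = 00000010
Binary: 01100111.01101101.01010011.00000010


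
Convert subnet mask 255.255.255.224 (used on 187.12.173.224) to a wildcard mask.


Subnet mask: 255.255.255.224
Wildcard = 255.255.255.255 - subnet mask
255 - 255 = 0
255 - 255 = 0
255 - 255 = 0
255 - 224 = 31
Wildcard: 0.0.0.31


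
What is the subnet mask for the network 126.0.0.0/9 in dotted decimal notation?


/9 means 9 network bits, 23 host bits
Binary: 11111111100000000000000000000000
Mask: 255.128.0.0


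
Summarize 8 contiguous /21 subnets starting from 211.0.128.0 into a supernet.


Original prefix: /21
Number of subnets: 8 = 2^3
New prefix = 21 - 3 = 18
Supernet: 211.0.128.0/18
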